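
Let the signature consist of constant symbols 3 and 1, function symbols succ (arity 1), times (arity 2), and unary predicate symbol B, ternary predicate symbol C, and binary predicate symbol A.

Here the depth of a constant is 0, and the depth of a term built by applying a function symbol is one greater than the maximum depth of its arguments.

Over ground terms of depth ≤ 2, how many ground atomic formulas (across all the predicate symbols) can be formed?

410774

First count ground terms of depth ≤ 2.
Write N_k for the number of ground terms of depth ≤ k. A term of depth ≤ k is either a constant or a function symbol applied to arguments of depth ≤ k−1, so N_k = 2 + N_{k-1} + N_{k-1}^2.
N_0 = 2
N_1 = 2 + 2 + 2^2 = 8
N_2 = 2 + 8 + 8^2 = 74
So |H| = 74.
For each predicate symbol, the number of ground atoms is |H| raised to its arity; summing:
  B: 74;  C: 74^3 = 405224;  A: 74^2 = 5476
Total ground atoms: 74 + 405224 + 5476 = 410774.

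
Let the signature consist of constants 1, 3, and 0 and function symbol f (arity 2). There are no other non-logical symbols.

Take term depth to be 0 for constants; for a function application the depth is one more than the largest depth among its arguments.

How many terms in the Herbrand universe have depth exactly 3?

Count level by level. With function symbols f/2, the terms of depth ≤ k are the 3 constants together with each function applied to depth-≤(k−1) tuples, so N_k = 3 + N_{k-1}^2.
N_0 = 3
N_1 = 3 + 3^2 = 12
N_2 = 3 + 12^2 = 147
N_3 = 3 + 147^2 = 21612
Terms of depth exactly 3: N_3 − N_2 = 21612 − 147 = 21465.

21465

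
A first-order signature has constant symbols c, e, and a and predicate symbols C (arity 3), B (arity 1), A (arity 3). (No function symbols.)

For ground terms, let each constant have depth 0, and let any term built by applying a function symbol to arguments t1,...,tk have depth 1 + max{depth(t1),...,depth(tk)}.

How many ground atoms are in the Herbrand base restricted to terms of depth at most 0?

57

First count ground terms of depth ≤ 0.
With no function symbols every ground term is a constant, so there are exactly 3 ground terms at every depth bound.
N_0 = 3
So |H| = 3.
A ground atom is a predicate applied to a tuple of terms from H, so the count is the sum over predicates of |H|^arity:
  C: 3^3 = 27;  B: 3;  A: 3^3 = 27
Total ground atoms: 27 + 3 + 27 = 57.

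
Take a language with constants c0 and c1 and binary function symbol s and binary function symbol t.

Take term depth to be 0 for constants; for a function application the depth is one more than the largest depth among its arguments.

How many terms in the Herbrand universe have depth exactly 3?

81408

If N_k denotes the number of depth-≤k ground terms, the 2 constants give N_0 = 2, and each function symbol of arity r contributes N_{k-1}^r new terms at level k: N_k = 2 + N_{k-1}^2 + N_{k-1}^2.
N_0 = 2
N_1 = 2 + 2^2 + 2^2 = 10
N_2 = 2 + 10^2 + 10^2 = 202
N_3 = 2 + 202^2 + 202^2 = 81610
Terms of depth exactly 3: N_3 − N_2 = 81610 − 202 = 81408.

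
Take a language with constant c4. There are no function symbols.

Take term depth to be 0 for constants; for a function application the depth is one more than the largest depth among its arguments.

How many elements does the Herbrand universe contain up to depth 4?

1

With no function symbols every ground term is a constant, so there is exactly 1 ground term at every depth bound.
N_0 = 1
N_1 = 1
N_2 = 1
N_3 = 1
N_4 = 1
Explicitly: c4.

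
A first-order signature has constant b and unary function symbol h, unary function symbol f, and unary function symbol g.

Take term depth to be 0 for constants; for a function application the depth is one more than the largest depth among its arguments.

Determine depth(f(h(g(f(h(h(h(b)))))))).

7

depth(h(b)) = 1 + depth(b) = 1 + 0 = 1
depth(h(h(b))) = 1 + depth(h(b)) = 1 + 1 = 2
depth(h(h(h(b)))) = 1 + depth(h(h(b))) = 1 + 2 = 3
depth(f(h(h(h(b))))) = 1 + depth(h(h(h(b)))) = 1 + 3 = 4
depth(g(f(h(h(h(b)))))) = 1 + depth(f(h(h(h(b))))) = 1 + 4 = 5
depth(h(g(f(h(h(h(b))))))) = 1 + depth(g(f(h(h(h(b)))))) = 1 + 5 = 6
depth(f(h(g(f(h(h(h(b)))))))) = 1 + depth(h(g(f(h(h(h(b))))))) = 1 + 6 = 7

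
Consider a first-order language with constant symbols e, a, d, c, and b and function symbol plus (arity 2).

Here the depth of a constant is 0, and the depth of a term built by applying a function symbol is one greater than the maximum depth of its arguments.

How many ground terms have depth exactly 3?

818125

Let N_k = |{terms of depth ≤ k}|. Then N_0 = 5 and N_k = 5 + N_{k-1}^2 for k ≥ 1 (one summand per function symbol, arity giving the exponent).
N_0 = 5
N_1 = 5 + 5^2 = 30
N_2 = 5 + 30^2 = 905
N_3 = 5 + 905^2 = 819030
Terms of depth exactly 3: N_3 − N_2 = 819030 − 905 = 818125.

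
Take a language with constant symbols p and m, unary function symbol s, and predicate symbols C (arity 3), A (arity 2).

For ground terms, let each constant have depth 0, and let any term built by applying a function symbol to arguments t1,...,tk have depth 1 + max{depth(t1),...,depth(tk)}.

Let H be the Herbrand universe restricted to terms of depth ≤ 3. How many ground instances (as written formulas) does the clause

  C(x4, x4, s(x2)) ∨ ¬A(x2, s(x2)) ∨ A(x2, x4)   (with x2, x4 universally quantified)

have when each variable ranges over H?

64

Ground terms of depth ≤ 3:
  If N_k denotes the number of depth-≤k ground terms, the 2 constants give N_0 = 2, and each function symbol of arity r contributes N_{k-1}^r new terms at level k: N_k = 2 + N_{k-1}.
  N_0 = 2
  N_1 = 2 + 2 = 4
  N_2 = 2 + 4 = 6
  N_3 = 2 + 6 = 8
So there are 8 ground terms available for substitution.
Each of x2, x4 ranges independently over the available ground terms, and distinct assignments produce distinct instances.
Number of ground instances = 8^2 = 64.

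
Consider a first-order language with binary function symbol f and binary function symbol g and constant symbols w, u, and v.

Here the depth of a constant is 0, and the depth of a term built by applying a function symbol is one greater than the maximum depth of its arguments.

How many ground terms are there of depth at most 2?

Count level by level. With function symbols f/2, g/2, the terms of depth ≤ k are the 3 constants together with each function applied to depth-≤(k−1) tuples, so N_k = 3 + N_{k-1}^2 + N_{k-1}^2.
N_0 = 3
N_1 = 3 + 3^2 + 3^2 = 21
N_2 = 3 + 21^2 + 21^2 = 885

885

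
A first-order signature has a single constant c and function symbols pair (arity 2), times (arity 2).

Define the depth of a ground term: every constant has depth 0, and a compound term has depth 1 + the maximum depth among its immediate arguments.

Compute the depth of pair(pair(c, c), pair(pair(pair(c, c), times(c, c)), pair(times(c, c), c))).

4

depth(pair(c, c)) = 1 + max(0, 0) = 1
depth(times(c, c)) = 1 + max(0, 0) = 1
depth(pair(pair(c, c), times(c, c))) = 1 + max(1, 1) = 2
depth(pair(times(c, c), c)) = 1 + max(1, 0) = 2
depth(pair(pair(pair(c, c), times(c, c)), pair(times(c, c), c))) = 1 + max(2, 2) = 3
depth(pair(pair(c, c), pair(pair(pair(c, c), times(c, c)), pair(times(c, c), c)))) = 1 + max(1, 3) = 4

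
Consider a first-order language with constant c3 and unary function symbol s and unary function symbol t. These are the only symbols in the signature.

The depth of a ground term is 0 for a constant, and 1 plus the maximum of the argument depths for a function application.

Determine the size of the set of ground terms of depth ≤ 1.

3

If N_k denotes the number of depth-≤k ground terms, the 1 constant gives N_0 = 1, and each function symbol of arity r contributes N_{k-1}^r new terms at level k: N_k = 1 + N_{k-1} + N_{k-1}.
N_0 = 1
N_1 = 1 + 1 + 1 = 3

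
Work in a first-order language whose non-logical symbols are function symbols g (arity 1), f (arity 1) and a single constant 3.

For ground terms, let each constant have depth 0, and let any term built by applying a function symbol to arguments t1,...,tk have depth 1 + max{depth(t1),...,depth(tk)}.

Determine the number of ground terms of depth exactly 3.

If N_k denotes the number of depth-≤k ground terms, the 1 constant gives N_0 = 1, and each function symbol of arity r contributes N_{k-1}^r new terms at level k: N_k = 1 + N_{k-1} + N_{k-1}.
N_0 = 1
N_1 = 1 + 1 + 1 = 3
N_2 = 1 + 3 + 3 = 7
N_3 = 1 + 7 + 7 = 15
Terms of depth exactly 3: N_3 − N_2 = 15 − 7 = 8.

8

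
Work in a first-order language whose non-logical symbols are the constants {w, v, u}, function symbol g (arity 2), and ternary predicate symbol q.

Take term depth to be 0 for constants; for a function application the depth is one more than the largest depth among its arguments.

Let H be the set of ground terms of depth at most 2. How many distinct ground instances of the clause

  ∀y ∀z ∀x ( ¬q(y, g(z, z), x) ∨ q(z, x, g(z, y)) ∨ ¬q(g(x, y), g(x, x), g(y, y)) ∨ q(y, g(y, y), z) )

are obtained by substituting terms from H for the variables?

Ground terms of depth ≤ 2:
  Let N_k = |{terms of depth ≤ k}|. Then N_0 = 3 and N_k = 3 + N_{k-1}^2 for k ≥ 1 (one summand per function symbol, arity giving the exponent).
  N_0 = 3
  N_1 = 3 + 3^2 = 12
  N_2 = 3 + 12^2 = 147
So there are 147 ground terms available for substitution.
Each of y, z, x ranges independently over the available ground terms, and distinct assignments produce distinct instances.
Number of ground instances = 147^3 = 3176523.

3176523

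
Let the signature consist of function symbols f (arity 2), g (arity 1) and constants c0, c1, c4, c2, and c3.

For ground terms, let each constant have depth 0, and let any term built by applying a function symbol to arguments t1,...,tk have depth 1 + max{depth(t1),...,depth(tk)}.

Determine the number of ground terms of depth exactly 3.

1600230

Let N_k count ground terms of depth at most k. Each non-constant term of depth ≤ k is some function symbol applied to depth-≤(k−1) arguments, giving N_k = 5 + N_{k-1}^2 + N_{k-1}.
N_0 = 5
N_1 = 5 + 5^2 + 5 = 35
N_2 = 5 + 35^2 + 35 = 1265
N_3 = 5 + 1265^2 + 1265 = 1601495
Terms of depth exactly 3: N_3 − N_2 = 1601495 − 1265 = 1600230.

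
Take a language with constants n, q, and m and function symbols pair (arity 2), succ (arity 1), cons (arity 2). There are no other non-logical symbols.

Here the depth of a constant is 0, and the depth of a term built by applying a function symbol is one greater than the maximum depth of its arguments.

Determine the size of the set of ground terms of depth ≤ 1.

If N_k denotes the number of depth-≤k ground terms, the 3 constants give N_0 = 3, and each function symbol of arity r contributes N_{k-1}^r new terms at level k: N_k = 3 + N_{k-1}^2 + N_{k-1} + N_{k-1}^2.
N_0 = 3
N_1 = 3 + 3^2 + 3 + 3^2 = 24

24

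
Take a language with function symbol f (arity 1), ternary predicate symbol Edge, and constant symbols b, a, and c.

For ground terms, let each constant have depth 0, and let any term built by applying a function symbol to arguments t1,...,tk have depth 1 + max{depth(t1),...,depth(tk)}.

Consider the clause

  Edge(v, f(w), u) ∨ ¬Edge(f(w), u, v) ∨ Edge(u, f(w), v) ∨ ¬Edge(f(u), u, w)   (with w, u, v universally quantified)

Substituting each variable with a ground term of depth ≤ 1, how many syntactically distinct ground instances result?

216

Ground terms of depth ≤ 1:
  If N_k denotes the number of depth-≤k ground terms, the 3 constants give N_0 = 3, and each function symbol of arity r contributes N_{k-1}^r new terms at level k: N_k = 3 + N_{k-1}.
  N_0 = 3
  N_1 = 3 + 3 = 6
So there are 6 ground terms available for substitution.
There are 3 variables to instantiate (w, u, v), each occurring in at least one literal, so different choices give different ground instances.
Number of ground instances = 6^3 = 216.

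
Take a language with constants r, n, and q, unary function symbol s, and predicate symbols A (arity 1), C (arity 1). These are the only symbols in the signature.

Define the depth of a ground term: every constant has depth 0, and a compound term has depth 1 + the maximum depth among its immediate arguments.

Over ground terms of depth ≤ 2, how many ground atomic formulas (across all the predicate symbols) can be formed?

First count ground terms of depth ≤ 2.
Let N_k count ground terms of depth at most k. Each non-constant term of depth ≤ k is some function symbol applied to depth-≤(k−1) arguments, giving N_k = 3 + N_{k-1}.
N_0 = 3
N_1 = 3 + 3 = 6
N_2 = 3 + 6 = 9
Explicitly: r, n, q, s(r), s(n), s(q), s(s(r)), s(s(n)), s(s(q)).
So |H| = 9.
For each predicate symbol, the number of ground atoms is |H| raised to its arity; summing:
  A: 9;  C: 9
Total ground atoms: 9 + 9 = 18.

18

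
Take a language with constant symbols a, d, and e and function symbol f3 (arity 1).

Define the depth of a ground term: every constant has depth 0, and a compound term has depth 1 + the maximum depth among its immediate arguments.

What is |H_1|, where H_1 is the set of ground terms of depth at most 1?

Let N_k count ground terms of depth at most k. Each non-constant term of depth ≤ k is some function symbol applied to depth-≤(k−1) arguments, giving N_k = 3 + N_{k-1}.
N_0 = 3
N_1 = 3 + 3 = 6

6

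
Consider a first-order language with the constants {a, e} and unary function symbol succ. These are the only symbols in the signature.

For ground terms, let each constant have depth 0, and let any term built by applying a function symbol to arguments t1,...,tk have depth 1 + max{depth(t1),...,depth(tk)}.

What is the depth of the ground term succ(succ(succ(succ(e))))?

4

depth(succ(e)) = 1 + depth(e) = 1 + 0 = 1
depth(succ(succ(e))) = 1 + depth(succ(e)) = 1 + 1 = 2
depth(succ(succ(succ(e)))) = 1 + depth(succ(succ(e))) = 1 + 2 = 3
depth(succ(succ(succ(succ(e))))) = 1 + depth(succ(succ(succ(e)))) = 1 + 3 = 4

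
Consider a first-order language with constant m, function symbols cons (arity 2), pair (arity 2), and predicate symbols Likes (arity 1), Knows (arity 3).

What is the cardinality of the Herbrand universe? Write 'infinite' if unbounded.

infinite

The signature has at least one function symbol (cons, arity 2) and at least one constant (m).
Iterating cons gives infinitely many distinct ground terms: m, cons(m, m), cons(cons(m, m), cons(m, m)), ...
So the Herbrand universe is infinite.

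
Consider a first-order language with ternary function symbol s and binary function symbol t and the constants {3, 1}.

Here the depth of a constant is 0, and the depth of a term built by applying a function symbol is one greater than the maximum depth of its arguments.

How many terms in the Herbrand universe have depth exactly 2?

Write N_k for the number of ground terms of depth ≤ k. A term of depth ≤ k is either a constant or a function symbol applied to arguments of depth ≤ k−1, so N_k = 2 + N_{k-1}^3 + N_{k-1}^2.
N_0 = 2
N_1 = 2 + 2^3 + 2^2 = 14
N_2 = 2 + 14^3 + 14^2 = 2942
Terms of depth exactly 2: N_2 − N_1 = 2942 − 14 = 2928.

2928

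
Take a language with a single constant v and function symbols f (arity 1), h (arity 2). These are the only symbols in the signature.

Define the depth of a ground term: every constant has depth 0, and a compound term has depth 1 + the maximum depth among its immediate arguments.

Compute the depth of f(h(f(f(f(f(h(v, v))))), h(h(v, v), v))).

7

depth(h(v, v)) = 1 + max(0, 0) = 1
depth(f(h(v, v))) = 1 + depth(h(v, v)) = 1 + 1 = 2
depth(f(f(h(v, v)))) = 1 + depth(f(h(v, v))) = 1 + 2 = 3
depth(f(f(f(h(v, v))))) = 1 + depth(f(f(h(v, v)))) = 1 + 3 = 4
depth(f(f(f(f(h(v, v)))))) = 1 + depth(f(f(f(h(v, v))))) = 1 + 4 = 5
depth(h(h(v, v), v)) = 1 + max(1, 0) = 2
depth(h(f(f(f(f(h(v, v))))), h(h(v, v), v))) = 1 + max(5, 2) = 6
depth(f(h(f(f(f(f(h(v, v))))), h(h(v, v), v)))) = 1 + depth(h(f(f(f(f(h(v, v))))), h(h(v, v), v))) = 1 + 6 = 7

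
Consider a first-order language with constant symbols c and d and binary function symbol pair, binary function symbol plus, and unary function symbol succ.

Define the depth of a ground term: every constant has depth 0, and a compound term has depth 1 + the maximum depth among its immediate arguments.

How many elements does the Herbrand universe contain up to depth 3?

182712

Let N_k count ground terms of depth at most k. Each non-constant term of depth ≤ k is some function symbol applied to depth-≤(k−1) arguments, giving N_k = 2 + N_{k-1}^2 + N_{k-1}^2 + N_{k-1}.
N_0 = 2
N_1 = 2 + 2^2 + 2^2 + 2 = 12
N_2 = 2 + 12^2 + 12^2 + 12 = 302
N_3 = 2 + 302^2 + 302^2 + 302 = 182712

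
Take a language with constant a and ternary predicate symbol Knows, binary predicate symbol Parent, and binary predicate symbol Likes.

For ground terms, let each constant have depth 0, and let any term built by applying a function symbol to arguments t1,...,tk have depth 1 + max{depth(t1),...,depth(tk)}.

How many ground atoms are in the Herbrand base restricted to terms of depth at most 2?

3

First count ground terms of depth ≤ 2.
With no function symbols every ground term is a constant, so there is exactly 1 ground term at every depth bound.
N_0 = 1
N_1 = 1
N_2 = 1
So |H| = 1.
A ground atom is a predicate applied to a tuple of terms from H, so the count is the sum over predicates of |H|^arity:
  Knows: 1^3 = 1;  Parent: 1^2 = 1;  Likes: 1^2 = 1
Total ground atoms: 1 + 1 + 1 = 3.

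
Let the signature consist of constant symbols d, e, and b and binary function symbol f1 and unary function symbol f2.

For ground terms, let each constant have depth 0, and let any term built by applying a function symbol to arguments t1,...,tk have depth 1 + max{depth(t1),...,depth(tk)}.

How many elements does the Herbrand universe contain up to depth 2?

243

Let N_k count ground terms of depth at most k. Each non-constant term of depth ≤ k is some function symbol applied to depth-≤(k−1) arguments, giving N_k = 3 + N_{k-1}^2 + N_{k-1}.
N_0 = 3
N_1 = 3 + 3^2 + 3 = 15
N_2 = 3 + 15^2 + 15 = 243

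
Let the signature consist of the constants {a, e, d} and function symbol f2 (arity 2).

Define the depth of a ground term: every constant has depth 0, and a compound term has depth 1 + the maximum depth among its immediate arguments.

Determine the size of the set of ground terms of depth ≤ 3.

21612

Let N_k = |{terms of depth ≤ k}|. Then N_0 = 3 and N_k = 3 + N_{k-1}^2 for k ≥ 1 (one summand per function symbol, arity giving the exponent).
N_0 = 3
N_1 = 3 + 3^2 = 12
N_2 = 3 + 12^2 = 147
N_3 = 3 + 147^2 = 21612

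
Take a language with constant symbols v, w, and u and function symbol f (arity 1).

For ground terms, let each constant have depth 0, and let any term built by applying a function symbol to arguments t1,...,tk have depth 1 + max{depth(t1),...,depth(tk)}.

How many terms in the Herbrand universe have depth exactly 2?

3

If N_k denotes the number of depth-≤k ground terms, the 3 constants give N_0 = 3, and each function symbol of arity r contributes N_{k-1}^r new terms at level k: N_k = 3 + N_{k-1}.
N_0 = 3
N_1 = 3 + 3 = 6
N_2 = 3 + 6 = 9
Terms of depth exactly 2: N_2 − N_1 = 9 − 6 = 3.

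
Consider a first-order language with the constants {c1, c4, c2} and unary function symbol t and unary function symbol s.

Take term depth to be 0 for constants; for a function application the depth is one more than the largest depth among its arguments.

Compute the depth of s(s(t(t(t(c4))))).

5

depth(t(c4)) = 1 + depth(c4) = 1 + 0 = 1
depth(t(t(c4))) = 1 + depth(t(c4)) = 1 + 1 = 2
depth(t(t(t(c4)))) = 1 + depth(t(t(c4))) = 1 + 2 = 3
depth(s(t(t(t(c4))))) = 1 + depth(t(t(t(c4)))) = 1 + 3 = 4
depth(s(s(t(t(t(c4)))))) = 1 + depth(s(t(t(t(c4))))) = 1 + 4 = 5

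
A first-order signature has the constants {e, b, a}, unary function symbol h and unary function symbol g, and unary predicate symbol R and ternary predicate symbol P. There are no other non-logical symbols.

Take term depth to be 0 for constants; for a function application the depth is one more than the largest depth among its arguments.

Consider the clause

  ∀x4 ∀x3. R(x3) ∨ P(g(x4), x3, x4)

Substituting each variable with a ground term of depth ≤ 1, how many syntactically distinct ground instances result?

Ground terms of depth ≤ 1:
  Let N_k = |{terms of depth ≤ k}|. Then N_0 = 3 and N_k = 3 + N_{k-1} + N_{k-1} for k ≥ 1 (one summand per function symbol, arity giving the exponent).
  N_0 = 3
  N_1 = 3 + 3 + 3 = 9
So there are 9 ground terms available for substitution.
The clause has 2 distinct variables (x4, x3), each appearing in the body. In the free term algebra distinct substitutions yield syntactically distinct ground instances.
Number of ground instances = 9^2 = 81.

81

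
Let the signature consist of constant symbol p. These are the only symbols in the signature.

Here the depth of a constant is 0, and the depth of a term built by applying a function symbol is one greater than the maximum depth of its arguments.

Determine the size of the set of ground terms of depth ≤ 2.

1

With no function symbols every ground term is a constant, so there is exactly 1 ground term at every depth bound.
N_0 = 1
N_1 = 1
N_2 = 1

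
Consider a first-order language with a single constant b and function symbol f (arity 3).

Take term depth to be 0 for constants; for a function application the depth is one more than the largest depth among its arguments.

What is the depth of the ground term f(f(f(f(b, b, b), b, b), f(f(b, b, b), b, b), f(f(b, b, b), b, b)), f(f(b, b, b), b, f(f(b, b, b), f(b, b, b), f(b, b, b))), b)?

4

depth(f(b, b, b)) = 1 + max(0, 0, 0) = 1
depth(f(f(b, b, b), b, b)) = 1 + max(1, 0, 0) = 2
depth(f(f(f(b, b, b), b, b), f(f(b, b, b), b, b), f(f(b, b, b), b, b))) = 1 + max(2, 2, 2) = 3
depth(f(f(b, b, b), f(b, b, b), f(b, b, b))) = 1 + max(1, 1, 1) = 2
depth(f(f(b, b, b), b, f(f(b, b, b), f(b, b, b), f(b, b, b)))) = 1 + max(1, 0, 2) = 3
depth(f(f(f(f(b, b, b), b, b), f(f(b, b, b), b, b), f(f(b, b, b), b, b)), f(f(b, b, b), b, f(f(b, b, b), f(b, b, b), f(b, b, b))), b)) = 1 + max(3, 3, 0) = 4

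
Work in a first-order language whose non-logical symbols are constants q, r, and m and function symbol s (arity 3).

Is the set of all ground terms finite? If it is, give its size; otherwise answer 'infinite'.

infinite

The signature has at least one function symbol (s, arity 3) and at least one constant (q).
Iterating s gives infinitely many distinct ground terms: q, s(q, q, q), s(s(q, q, q), s(q, q, q), s(q, q, q)), ...
So the Herbrand universe is infinite.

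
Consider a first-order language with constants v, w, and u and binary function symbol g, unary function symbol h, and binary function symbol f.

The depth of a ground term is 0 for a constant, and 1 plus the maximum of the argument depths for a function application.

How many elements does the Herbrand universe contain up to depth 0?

3

Let N_k = |{terms of depth ≤ k}|. Then N_0 = 3 and N_k = 3 + N_{k-1}^2 + N_{k-1} + N_{k-1}^2 for k ≥ 1 (one summand per function symbol, arity giving the exponent).
N_0 = 3
Explicitly: v, w, u.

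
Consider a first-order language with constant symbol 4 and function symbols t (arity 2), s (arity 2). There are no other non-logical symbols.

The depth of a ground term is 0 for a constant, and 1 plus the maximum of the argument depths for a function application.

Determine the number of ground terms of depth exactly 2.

If N_k denotes the number of depth-≤k ground terms, the 1 constant gives N_0 = 1, and each function symbol of arity r contributes N_{k-1}^r new terms at level k: N_k = 1 + N_{k-1}^2 + N_{k-1}^2.
N_0 = 1
N_1 = 1 + 1^2 + 1^2 = 3
N_2 = 1 + 3^2 + 3^2 = 19
Terms of depth exactly 2: N_2 − N_1 = 19 − 3 = 16.

16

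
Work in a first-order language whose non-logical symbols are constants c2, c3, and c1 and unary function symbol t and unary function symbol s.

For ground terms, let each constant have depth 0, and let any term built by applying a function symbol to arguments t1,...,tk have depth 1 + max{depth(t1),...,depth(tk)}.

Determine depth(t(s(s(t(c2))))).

depth(t(c2)) = 1 + depth(c2) = 1 + 0 = 1
depth(s(t(c2))) = 1 + depth(t(c2)) = 1 + 1 = 2
depth(s(s(t(c2)))) = 1 + depth(s(t(c2))) = 1 + 2 = 3
depth(t(s(s(t(c2))))) = 1 + depth(s(s(t(c2)))) = 1 + 3 = 4

4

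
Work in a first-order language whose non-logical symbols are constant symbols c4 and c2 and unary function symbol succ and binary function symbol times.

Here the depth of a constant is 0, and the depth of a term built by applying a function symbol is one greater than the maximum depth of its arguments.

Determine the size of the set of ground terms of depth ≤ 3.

5552

Write N_k for the number of ground terms of depth ≤ k. A term of depth ≤ k is either a constant or a function symbol applied to arguments of depth ≤ k−1, so N_k = 2 + N_{k-1} + N_{k-1}^2.
N_0 = 2
N_1 = 2 + 2 + 2^2 = 8
N_2 = 2 + 8 + 8^2 = 74
N_3 = 2 + 74 + 74^2 = 5552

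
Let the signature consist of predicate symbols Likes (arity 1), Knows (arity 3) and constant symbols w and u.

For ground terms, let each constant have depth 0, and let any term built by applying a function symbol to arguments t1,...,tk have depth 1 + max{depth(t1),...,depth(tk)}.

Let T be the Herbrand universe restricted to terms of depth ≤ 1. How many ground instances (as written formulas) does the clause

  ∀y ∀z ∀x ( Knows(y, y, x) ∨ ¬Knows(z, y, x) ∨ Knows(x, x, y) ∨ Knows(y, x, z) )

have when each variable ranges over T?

8

Ground terms of depth ≤ 1:
  With no function symbols every ground term is a constant, so there are exactly 2 ground terms at every depth bound.
  N_0 = 2
  N_1 = 2
  Explicitly: w, u.
So there are 2 ground terms available for substitution.
The clause has 3 distinct variables (y, z, x), each appearing in the body. In the free term algebra distinct substitutions yield syntactically distinct ground instances.
Number of ground instances = 2^3 = 8.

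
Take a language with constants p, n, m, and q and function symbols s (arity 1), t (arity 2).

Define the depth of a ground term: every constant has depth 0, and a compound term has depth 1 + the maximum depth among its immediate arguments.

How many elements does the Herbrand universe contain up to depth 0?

4

Let N_k = |{terms of depth ≤ k}|. Then N_0 = 4 and N_k = 4 + N_{k-1} + N_{k-1}^2 for k ≥ 1 (one summand per function symbol, arity giving the exponent).
N_0 = 4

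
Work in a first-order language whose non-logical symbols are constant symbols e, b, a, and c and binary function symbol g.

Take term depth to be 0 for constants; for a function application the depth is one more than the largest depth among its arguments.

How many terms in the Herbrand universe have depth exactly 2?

Let N_k count ground terms of depth at most k. Each non-constant term of depth ≤ k is some function symbol applied to depth-≤(k−1) arguments, giving N_k = 4 + N_{k-1}^2.
N_0 = 4
N_1 = 4 + 4^2 = 20
N_2 = 4 + 20^2 = 404
Terms of depth exactly 2: N_2 − N_1 = 404 − 20 = 384.

384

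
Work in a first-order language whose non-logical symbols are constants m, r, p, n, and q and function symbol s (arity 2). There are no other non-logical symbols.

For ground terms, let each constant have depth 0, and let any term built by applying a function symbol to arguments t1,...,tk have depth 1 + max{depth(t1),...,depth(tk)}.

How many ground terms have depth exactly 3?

If N_k denotes the number of depth-≤k ground terms, the 5 constants give N_0 = 5, and each function symbol of arity r contributes N_{k-1}^r new terms at level k: N_k = 5 + N_{k-1}^2.
N_0 = 5
N_1 = 5 + 5^2 = 30
N_2 = 5 + 30^2 = 905
N_3 = 5 + 905^2 = 819030
Terms of depth exactly 3: N_3 − N_2 = 819030 − 905 = 818125.

818125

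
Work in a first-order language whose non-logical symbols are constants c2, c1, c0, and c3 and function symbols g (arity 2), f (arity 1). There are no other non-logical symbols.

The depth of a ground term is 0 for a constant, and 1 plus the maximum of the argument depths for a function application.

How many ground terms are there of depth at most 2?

604

If N_k denotes the number of depth-≤k ground terms, the 4 constants give N_0 = 4, and each function symbol of arity r contributes N_{k-1}^r new terms at level k: N_k = 4 + N_{k-1}^2 + N_{k-1}.
N_0 = 4
N_1 = 4 + 4^2 + 4 = 24
N_2 = 4 + 24^2 + 24 = 604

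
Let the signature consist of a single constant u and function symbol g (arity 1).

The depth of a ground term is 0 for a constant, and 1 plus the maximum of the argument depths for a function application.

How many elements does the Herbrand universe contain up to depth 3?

Let N_k count ground terms of depth at most k. Each non-constant term of depth ≤ k is some function symbol applied to depth-≤(k−1) arguments, giving N_k = 1 + N_{k-1}.
N_0 = 1
N_1 = 1 + 1 = 2
N_2 = 1 + 2 = 3
N_3 = 1 + 3 = 4

4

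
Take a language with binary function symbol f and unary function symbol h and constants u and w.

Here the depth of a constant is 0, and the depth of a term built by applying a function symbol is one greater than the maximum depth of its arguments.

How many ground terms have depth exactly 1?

Count level by level. With function symbols f/2, h/1, the terms of depth ≤ k are the 2 constants together with each function applied to depth-≤(k−1) tuples, so N_k = 2 + N_{k-1}^2 + N_{k-1}.
N_0 = 2
N_1 = 2 + 2^2 + 2 = 8
Terms of depth exactly 1: N_1 − N_0 = 8 − 2 = 6.

6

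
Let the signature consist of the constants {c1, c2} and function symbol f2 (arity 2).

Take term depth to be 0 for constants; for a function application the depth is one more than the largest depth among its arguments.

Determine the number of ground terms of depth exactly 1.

If N_k denotes the number of depth-≤k ground terms, the 2 constants give N_0 = 2, and each function symbol of arity r contributes N_{k-1}^r new terms at level k: N_k = 2 + N_{k-1}^2.
N_0 = 2
N_1 = 2 + 2^2 = 6
Terms of depth exactly 1: N_1 − N_0 = 6 − 2 = 4.

4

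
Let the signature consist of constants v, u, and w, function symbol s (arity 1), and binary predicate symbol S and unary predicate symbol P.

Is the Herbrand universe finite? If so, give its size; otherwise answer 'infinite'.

The signature has at least one function symbol (s, arity 1) and at least one constant (v).
Iterating s gives infinitely many distinct ground terms: v, s(v), s(s(v)), ...
So the Herbrand universe is infinite.

infinite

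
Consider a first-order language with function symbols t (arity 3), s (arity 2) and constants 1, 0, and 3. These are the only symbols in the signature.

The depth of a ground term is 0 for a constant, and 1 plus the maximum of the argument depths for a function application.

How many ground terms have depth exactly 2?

Count level by level. With function symbols t/3, s/2, the terms of depth ≤ k are the 3 constants together with each function applied to depth-≤(k−1) tuples, so N_k = 3 + N_{k-1}^3 + N_{k-1}^2.
N_0 = 3
N_1 = 3 + 3^3 + 3^2 = 39
N_2 = 3 + 39^3 + 39^2 = 60843
Terms of depth exactly 2: N_2 − N_1 = 60843 − 39 = 60804.

60804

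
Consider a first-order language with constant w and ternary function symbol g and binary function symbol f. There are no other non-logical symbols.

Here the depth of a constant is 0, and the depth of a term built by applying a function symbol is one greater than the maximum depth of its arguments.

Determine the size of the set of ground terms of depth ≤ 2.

37

Let N_k count ground terms of depth at most k. Each non-constant term of depth ≤ k is some function symbol applied to depth-≤(k−1) arguments, giving N_k = 1 + N_{k-1}^3 + N_{k-1}^2.
N_0 = 1
N_1 = 1 + 1^3 + 1^2 = 3
N_2 = 1 + 3^3 + 3^2 = 37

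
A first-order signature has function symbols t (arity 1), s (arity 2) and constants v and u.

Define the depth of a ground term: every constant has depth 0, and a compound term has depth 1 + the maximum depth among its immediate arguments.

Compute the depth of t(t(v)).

depth(t(v)) = 1 + depth(v) = 1 + 0 = 1
depth(t(t(v))) = 1 + depth(t(v)) = 1 + 1 = 2

2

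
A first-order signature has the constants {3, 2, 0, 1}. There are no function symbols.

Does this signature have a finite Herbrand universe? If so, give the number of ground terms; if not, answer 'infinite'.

There are no function symbols, so every ground term is one of the 4 constants.
The Herbrand universe is {3, 2, 0, 1}, which is finite with 4 elements.

4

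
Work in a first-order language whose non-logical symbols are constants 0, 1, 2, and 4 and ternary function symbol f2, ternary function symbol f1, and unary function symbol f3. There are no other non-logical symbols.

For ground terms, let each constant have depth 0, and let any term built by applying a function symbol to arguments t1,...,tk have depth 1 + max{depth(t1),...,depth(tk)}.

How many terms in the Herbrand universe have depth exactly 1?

132

Let N_k count ground terms of depth at most k. Each non-constant term of depth ≤ k is some function symbol applied to depth-≤(k−1) arguments, giving N_k = 4 + N_{k-1}^3 + N_{k-1}^3 + N_{k-1}.
N_0 = 4
N_1 = 4 + 4^3 + 4^3 + 4 = 136
Terms of depth exactly 1: N_1 − N_0 = 136 − 4 = 132.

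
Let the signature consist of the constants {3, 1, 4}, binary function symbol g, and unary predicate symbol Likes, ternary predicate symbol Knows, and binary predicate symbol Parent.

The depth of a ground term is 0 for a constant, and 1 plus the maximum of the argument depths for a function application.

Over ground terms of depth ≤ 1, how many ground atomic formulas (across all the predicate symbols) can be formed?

1884

First count ground terms of depth ≤ 1.
Let N_k = |{terms of depth ≤ k}|. Then N_0 = 3 and N_k = 3 + N_{k-1}^2 for k ≥ 1 (one summand per function symbol, arity giving the exponent).
N_0 = 3
N_1 = 3 + 3^2 = 12
Explicitly: 3, 1, 4, g(3, 3), g(3, 1), g(3, 4), g(1, 3), g(1, 1), g(1, 4), g(4, 3), g(4, 1), g(4, 4).
So |H| = 12.
Ground atoms are formed by filling each argument slot of a predicate with a term from H, so an r-ary predicate gives |H|^r atoms:
  Likes: 12;  Knows: 12^3 = 1728;  Parent: 12^2 = 144
Total ground atoms: 12 + 1728 + 144 = 1884.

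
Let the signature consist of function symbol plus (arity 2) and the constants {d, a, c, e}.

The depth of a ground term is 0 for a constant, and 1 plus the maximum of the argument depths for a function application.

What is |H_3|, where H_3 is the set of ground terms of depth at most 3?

Let N_k count ground terms of depth at most k. Each non-constant term of depth ≤ k is some function symbol applied to depth-≤(k−1) arguments, giving N_k = 4 + N_{k-1}^2.
N_0 = 4
N_1 = 4 + 4^2 = 20
N_2 = 4 + 20^2 = 404
N_3 = 4 + 404^2 = 163220

163220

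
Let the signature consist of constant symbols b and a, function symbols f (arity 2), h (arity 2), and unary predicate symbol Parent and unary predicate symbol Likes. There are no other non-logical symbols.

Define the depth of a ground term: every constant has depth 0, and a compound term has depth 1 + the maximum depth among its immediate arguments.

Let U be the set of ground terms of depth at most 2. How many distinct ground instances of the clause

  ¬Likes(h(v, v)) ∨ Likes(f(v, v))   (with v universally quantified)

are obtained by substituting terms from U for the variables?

Ground terms of depth ≤ 2:
  Let N_k = |{terms of depth ≤ k}|. Then N_0 = 2 and N_k = 2 + N_{k-1}^2 + N_{k-1}^2 for k ≥ 1 (one summand per function symbol, arity giving the exponent).
  N_0 = 2
  N_1 = 2 + 2^2 + 2^2 = 10
  N_2 = 2 + 10^2 + 10^2 = 202
So there are 202 ground terms available for substitution.
The body mentions the single quantified variable v; since ground terms form a free algebra, no two substitutions collapse to the same formula.
Number of ground instances = 202.

202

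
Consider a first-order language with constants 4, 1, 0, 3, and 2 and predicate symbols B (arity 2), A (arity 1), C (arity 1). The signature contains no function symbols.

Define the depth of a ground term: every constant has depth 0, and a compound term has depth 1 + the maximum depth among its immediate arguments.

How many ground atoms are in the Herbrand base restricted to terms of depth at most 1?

First count ground terms of depth ≤ 1.
With no function symbols every ground term is a constant, so there are exactly 5 ground terms at every depth bound.
N_0 = 5
N_1 = 5
Explicitly: 4, 1, 0, 3, 2.
So |H| = 5.
For each predicate symbol, the number of ground atoms is |H| raised to its arity; summing:
  B: 5^2 = 25;  A: 5;  C: 5
Total ground atoms: 25 + 5 + 5 = 35.

35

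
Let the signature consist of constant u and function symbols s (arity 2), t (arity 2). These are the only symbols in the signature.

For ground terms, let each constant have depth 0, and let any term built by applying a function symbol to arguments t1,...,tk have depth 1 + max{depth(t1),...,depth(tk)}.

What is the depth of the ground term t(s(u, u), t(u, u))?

2

depth(s(u, u)) = 1 + max(0, 0) = 1
depth(t(u, u)) = 1 + max(0, 0) = 1
depth(t(s(u, u), t(u, u))) = 1 + max(1, 1) = 2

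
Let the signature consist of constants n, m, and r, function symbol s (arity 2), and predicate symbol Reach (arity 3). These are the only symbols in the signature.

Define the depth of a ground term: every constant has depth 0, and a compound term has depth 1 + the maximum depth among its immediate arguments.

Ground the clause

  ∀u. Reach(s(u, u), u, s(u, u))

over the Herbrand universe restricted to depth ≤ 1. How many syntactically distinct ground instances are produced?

12

Ground terms of depth ≤ 1:
  Let N_k count ground terms of depth at most k. Each non-constant term of depth ≤ k is some function symbol applied to depth-≤(k−1) arguments, giving N_k = 3 + N_{k-1}^2.
  N_0 = 3
  N_1 = 3 + 3^2 = 12
  Explicitly: n, m, r, s(n, n), s(n, m), s(n, r), s(m, n), s(m, m), s(m, r), s(r, n), s(r, m), s(r, r).
So there are 12 ground terms available for substitution.
The clause has 1 distinct variable (u), which appears in the body. In the free term algebra distinct substitutions yield syntactically distinct ground instances.
Number of ground instances = 12.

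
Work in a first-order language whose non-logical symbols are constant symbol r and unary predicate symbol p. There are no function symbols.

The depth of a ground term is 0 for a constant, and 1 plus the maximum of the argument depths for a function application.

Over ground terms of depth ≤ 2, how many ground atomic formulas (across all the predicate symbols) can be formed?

1

First count ground terms of depth ≤ 2.
With no function symbols every ground term is a constant, so there is exactly 1 ground term at every depth bound.
N_0 = 1
N_1 = 1
N_2 = 1
So |H| = 1.
For each predicate symbol, the number of ground atoms is |H| raised to its arity; summing:
  p: 1
Total ground atoms: 1.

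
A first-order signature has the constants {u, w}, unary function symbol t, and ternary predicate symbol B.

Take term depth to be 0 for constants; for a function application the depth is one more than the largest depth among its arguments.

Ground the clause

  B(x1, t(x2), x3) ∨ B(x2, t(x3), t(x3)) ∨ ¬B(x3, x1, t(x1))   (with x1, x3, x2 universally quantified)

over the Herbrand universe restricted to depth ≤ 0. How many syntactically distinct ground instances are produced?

8

Ground terms of depth ≤ 0:
  Let N_k = |{terms of depth ≤ k}|. Then N_0 = 2 and N_k = 2 + N_{k-1} for k ≥ 1 (one summand per function symbol, arity giving the exponent).
  N_0 = 2
So there are 2 ground terms available for substitution.
Each of x1, x3, x2 ranges independently over the available ground terms, and distinct assignments produce distinct instances.
Number of ground instances = 2^3 = 8.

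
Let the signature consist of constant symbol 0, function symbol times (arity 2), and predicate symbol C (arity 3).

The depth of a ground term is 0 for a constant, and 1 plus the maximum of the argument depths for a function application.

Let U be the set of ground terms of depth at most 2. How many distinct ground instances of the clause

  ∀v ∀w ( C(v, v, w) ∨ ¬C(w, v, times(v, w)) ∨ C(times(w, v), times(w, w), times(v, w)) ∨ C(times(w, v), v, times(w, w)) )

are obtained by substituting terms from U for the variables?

Ground terms of depth ≤ 2:
  Let N_k count ground terms of depth at most k. Each non-constant term of depth ≤ k is some function symbol applied to depth-≤(k−1) arguments, giving N_k = 1 + N_{k-1}^2.
  N_0 = 1
  N_1 = 1 + 1^2 = 2
  N_2 = 1 + 2^2 = 5
So there are 5 ground terms available for substitution.
The clause has 2 distinct variables (v, w), each appearing in the body. In the free term algebra distinct substitutions yield syntactically distinct ground instances.
Number of ground instances = 5^2 = 25.

25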